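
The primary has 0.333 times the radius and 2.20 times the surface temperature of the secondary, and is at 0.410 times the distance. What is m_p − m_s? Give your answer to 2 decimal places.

-2.97

L_p/L_s = (0.333)²(2.20)⁴ = 2.598.
F_p/F_s = (L_p/L_s)/(d_p/d_s)² = 2.598/0.1681 = 15.45.
m_p − m_s = −2.5 log₁₀(15.45) = -2.97.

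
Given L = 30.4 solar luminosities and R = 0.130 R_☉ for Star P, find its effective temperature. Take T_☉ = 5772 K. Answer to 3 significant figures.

T/T_☉ = (L/L_☉)^(1/4) / (R/R_☉)^(1/2)
T = 5772 × (30.4)^(1/4) / √(0.130) = 5772 × 2.348 / 0.3606 = 3.759×10^4 K.

3.76×10^4 K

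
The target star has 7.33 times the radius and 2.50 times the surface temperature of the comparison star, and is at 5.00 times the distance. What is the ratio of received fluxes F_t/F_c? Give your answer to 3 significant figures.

84.0

L_t/L_c = (R_t/R_c)²(T_t/T_c)⁴ = (7.33)² × (2.50)⁴ = 2099.
F_t/F_c = (L_t/L_c)/(d_t/d_c)² = 2099 / (5.00)² = 83.95.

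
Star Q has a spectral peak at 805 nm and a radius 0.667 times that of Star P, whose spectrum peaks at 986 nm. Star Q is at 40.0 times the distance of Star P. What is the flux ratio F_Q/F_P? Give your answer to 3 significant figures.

6.26×10^-4

Wien's law: T_Q/T_P = λ_P/λ_Q = 986/805 = 1.225.
L_Q/L_P = (R_Q/R_P)²(T_Q/T_P)⁴ = (0.667)²(1.225)⁴ = 1.001.
F_Q/F_P = (L_Q/L_P)/(d_Q/d_P)² = 1.001/(40.0)² = 6.258×10^-4.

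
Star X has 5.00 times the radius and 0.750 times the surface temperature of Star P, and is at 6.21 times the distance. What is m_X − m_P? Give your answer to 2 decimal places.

1.72

L_X/L_P = (5.00)²(0.750)⁴ = 7.910.
F_X/F_P = (L_X/L_P)/(d_X/d_P)² = 7.910/38.56 = 0.2051.
m_X − m_P = −2.5 log₁₀(0.2051) = 1.72.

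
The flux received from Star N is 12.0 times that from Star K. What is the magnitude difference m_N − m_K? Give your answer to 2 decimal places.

m_N − m_K = −2.5 log₁₀(F_N/F_K) = −2.5 log₁₀(12.0) = −2.5 × (1.079) = -2.698.

-2.70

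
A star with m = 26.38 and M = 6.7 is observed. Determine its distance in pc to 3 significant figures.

8.63×10^4 pc

m − M = 5 log₁₀(d/10 pc)
26.38 − (6.7) = 19.68 = 5 log₁₀(d/10)
d = 10 × 10^(19.68/5) = 10 × 10^3.936 = 8.630×10^4 pc.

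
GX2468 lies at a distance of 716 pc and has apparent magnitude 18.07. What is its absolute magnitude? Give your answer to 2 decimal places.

M = m − 5 log₁₀(d/10 pc) = 18.07 − 5 log₁₀(716/10)
  = 18.07 − 5 × 1.855 = 18.07 − 9.27 = 8.80.

8.80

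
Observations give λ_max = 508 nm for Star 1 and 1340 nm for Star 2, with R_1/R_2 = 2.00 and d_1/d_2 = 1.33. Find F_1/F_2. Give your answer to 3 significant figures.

109

Wien's law: T_1/T_2 = λ_2/λ_1 = 1340/508 = 2.638.
L_1/L_2 = (R_1/R_2)²(T_1/T_2)⁴ = (2.00)²(2.638)⁴ = 193.7.
F_1/F_2 = (L_1/L_2)/(d_1/d_2)² = 193.7/(1.33)² = 109.5.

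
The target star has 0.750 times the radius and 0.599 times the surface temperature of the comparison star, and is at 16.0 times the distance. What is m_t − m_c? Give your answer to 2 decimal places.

L_t/L_c = (0.750)²(0.599)⁴ = 0.07242.
F_t/F_c = (L_t/L_c)/(d_t/d_c)² = 0.07242/256.0 = 2.829×10^-4.
m_t − m_c = −2.5 log₁₀(2.829×10^-4) = 8.87.

8.87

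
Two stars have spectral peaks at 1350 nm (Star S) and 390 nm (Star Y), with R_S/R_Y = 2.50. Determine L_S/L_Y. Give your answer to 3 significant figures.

0.0435

Wien's law gives T ∝ 1/λ_max, so T_S/T_Y = λ_Y/λ_S = 390/1350 = 0.2889.
Then L ∝ R²T⁴ gives L_S/L_Y = (2.50)² × (0.2889)⁴ = 6.250 × 0.006965 = 0.04353.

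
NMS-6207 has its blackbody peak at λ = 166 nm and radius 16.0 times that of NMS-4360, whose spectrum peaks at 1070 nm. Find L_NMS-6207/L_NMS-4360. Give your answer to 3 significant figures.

Wien's law gives T ∝ 1/λ_max, so T_NMS-6207/T_NMS-4360 = λ_NMS-4360/λ_NMS-6207 = 1070/166 = 6.446.
Then L ∝ R²T⁴ gives L_NMS-6207/L_NMS-4360 = (16.0)² × (6.446)⁴ = 256.0 × 1726 = 4.419×10^5.

4.42×10^5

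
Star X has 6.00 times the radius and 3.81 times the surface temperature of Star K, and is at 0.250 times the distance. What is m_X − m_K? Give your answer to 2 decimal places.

L_X/L_K = (6.00)²(3.81)⁴ = 7586.
F_X/F_K = (L_X/L_K)/(d_X/d_K)² = 7586/0.06250 = 1.214×10^5.
m_X − m_K = −2.5 log₁₀(1.214×10^5) = -12.71.

-12.71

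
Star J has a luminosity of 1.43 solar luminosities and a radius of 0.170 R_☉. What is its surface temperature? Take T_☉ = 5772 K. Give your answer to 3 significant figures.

1.53×10^4 K

T/T_☉ = (L/L_☉)^(1/4) / (R/R_☉)^(1/2)
T = 5772 × (1.43)^(1/4) / √(0.170) = 5772 × 1.094 / 0.4123 = 1.531×10^4 K.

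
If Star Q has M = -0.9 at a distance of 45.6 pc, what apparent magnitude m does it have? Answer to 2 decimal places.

2.39

m = M + 5 log₁₀(d/10 pc) = -0.9 + 5 log₁₀(45.6/10)
  = -0.9 + 5 × 0.659 = -0.9 + 3.29 = 2.39.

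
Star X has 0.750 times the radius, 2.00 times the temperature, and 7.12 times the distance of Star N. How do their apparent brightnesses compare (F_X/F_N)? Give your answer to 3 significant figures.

0.178

L_X/L_N = (R_X/R_N)²(T_X/T_N)⁴ = (0.750)² × (2.00)⁴ = 9.000.
F_X/F_N = (L_X/L_N)/(d_X/d_N)² = 9.000 / (7.12)² = 0.1775.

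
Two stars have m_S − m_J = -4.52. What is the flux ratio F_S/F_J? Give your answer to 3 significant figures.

64.3

F_S/F_J = 10^(−(m_S − m_J)/2.5) = 10^(4.52/2.5) = 10^1.808 = 64.27.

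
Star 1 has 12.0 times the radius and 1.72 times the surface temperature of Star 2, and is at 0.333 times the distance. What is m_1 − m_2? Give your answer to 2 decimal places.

-10.14

L_1/L_2 = (12.0)²(1.72)⁴ = 1260.
F_1/F_2 = (L_1/L_2)/(d_1/d_2)² = 1260/0.1109 = 1.137×10^4.
m_1 − m_2 = −2.5 log₁₀(1.137×10^4) = -10.14.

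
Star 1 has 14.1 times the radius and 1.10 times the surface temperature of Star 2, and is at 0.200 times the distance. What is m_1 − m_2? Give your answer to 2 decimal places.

L_1/L_2 = (14.1)²(1.10)⁴ = 291.1.
F_1/F_2 = (L_1/L_2)/(d_1/d_2)² = 291.1/0.04000 = 7277.
m_1 − m_2 = −2.5 log₁₀(7277) = -9.65.

-9.65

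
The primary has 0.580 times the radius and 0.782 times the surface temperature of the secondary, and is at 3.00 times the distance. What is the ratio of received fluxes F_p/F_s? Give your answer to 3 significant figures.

0.0140

L_p/L_s = (R_p/R_s)²(T_p/T_s)⁴ = (0.580)² × (0.782)⁴ = 0.1258.
F_p/F_s = (L_p/L_s)/(d_p/d_s)² = 0.1258 / (3.00)² = 0.01398.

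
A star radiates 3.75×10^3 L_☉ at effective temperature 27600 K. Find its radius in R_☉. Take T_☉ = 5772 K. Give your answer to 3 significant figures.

R/R_☉ = √(L/L_☉) / (T/T_☉)² = √(3.75×10^3) / (4.782)²
       = 61.24 / 22.86 = 2.678.

2.68 R_☉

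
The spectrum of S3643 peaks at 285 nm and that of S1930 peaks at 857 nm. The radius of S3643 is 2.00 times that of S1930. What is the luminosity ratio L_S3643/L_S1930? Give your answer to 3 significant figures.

327

Wien's law gives T ∝ 1/λ_max, so T_S3643/T_S1930 = λ_S1930/λ_S3643 = 857/285 = 3.007.
Then L ∝ R²T⁴ gives L_S3643/L_S1930 = (2.00)² × (3.007)⁴ = 4.000 × 81.76 = 327.0.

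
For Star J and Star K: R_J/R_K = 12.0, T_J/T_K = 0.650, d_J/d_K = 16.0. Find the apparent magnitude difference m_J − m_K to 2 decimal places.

2.50

L_J/L_K = (12.0)²(0.650)⁴ = 25.70.
F_J/F_K = (L_J/L_K)/(d_J/d_K)² = 25.70/256.0 = 0.1004.
m_J − m_K = −2.5 log₁₀(0.1004) = 2.50.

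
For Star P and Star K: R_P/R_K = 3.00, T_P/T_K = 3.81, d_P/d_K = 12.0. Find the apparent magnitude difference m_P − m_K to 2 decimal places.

-2.80

L_P/L_K = (3.00)²(3.81)⁴ = 1896.
F_P/F_K = (L_P/L_K)/(d_P/d_K)² = 1896/144.0 = 13.17.
m_P − m_K = −2.5 log₁₀(13.17) = -2.80.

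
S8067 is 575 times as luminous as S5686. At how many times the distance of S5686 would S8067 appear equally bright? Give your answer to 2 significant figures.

Equal flux requires L_S8067/d_S8067² = L_S5686/d_S5686², so d_S8067/d_S5686 = √(L_S8067/L_S5686)
= √(575) = 23.98.

24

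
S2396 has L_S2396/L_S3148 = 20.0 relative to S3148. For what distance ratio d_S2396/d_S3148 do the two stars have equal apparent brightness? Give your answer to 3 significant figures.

4.47

Equal flux requires L_S2396/d_S2396² = L_S3148/d_S3148², so d_S2396/d_S3148 = √(L_S2396/L_S3148)
= √(20.0) = 4.472.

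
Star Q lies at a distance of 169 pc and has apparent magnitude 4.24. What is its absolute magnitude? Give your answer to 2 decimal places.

-1.90

M = m − 5 log₁₀(d/10 pc) = 4.24 − 5 log₁₀(169/10)
  = 4.24 − 5 × 1.228 = 4.24 − 6.14 = -1.90.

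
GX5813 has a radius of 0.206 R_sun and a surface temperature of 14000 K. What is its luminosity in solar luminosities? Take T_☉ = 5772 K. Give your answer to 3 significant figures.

1.47 solar luminosities

L/L_☉ = (R/R_☉)² (T/T_☉)⁴ = (0.206)² × (14000/5772)⁴
       = 0.04244 × (2.426)⁴ = 0.04244 × 34.61 = 1.469.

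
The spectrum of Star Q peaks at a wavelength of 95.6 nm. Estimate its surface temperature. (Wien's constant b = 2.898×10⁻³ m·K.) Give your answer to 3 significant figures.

T = b/λ_max = 2.898×10⁻³ / (95.6×10⁻⁹) = 3.031×10^4 K.

3.03×10^4 K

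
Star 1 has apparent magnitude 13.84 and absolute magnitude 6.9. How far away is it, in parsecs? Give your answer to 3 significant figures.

244 pc

m − M = 5 log₁₀(d/10 pc)
13.84 − (6.9) = 6.94 = 5 log₁₀(d/10)
d = 10 × 10^(6.94/5) = 10 × 10^1.388 = 244.3 pc.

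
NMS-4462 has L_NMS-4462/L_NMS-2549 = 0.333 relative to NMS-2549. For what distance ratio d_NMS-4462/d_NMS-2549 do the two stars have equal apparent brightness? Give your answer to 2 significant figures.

0.58

Equal flux requires L_NMS-4462/d_NMS-4462² = L_NMS-2549/d_NMS-2549², so d_NMS-4462/d_NMS-2549 = √(L_NMS-4462/L_NMS-2549)
= √(0.333) = 0.5771.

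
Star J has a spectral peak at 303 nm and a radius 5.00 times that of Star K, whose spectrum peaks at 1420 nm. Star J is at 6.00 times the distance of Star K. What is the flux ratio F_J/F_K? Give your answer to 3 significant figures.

Wien's law: T_J/T_K = λ_K/λ_J = 1420/303 = 4.686.
L_J/L_K = (R_J/R_K)²(T_J/T_K)⁴ = (5.00)²(4.686)⁴ = 1.206×10^4.
F_J/F_K = (L_J/L_K)/(d_J/d_K)² = 1.206×10^4/(6.00)² = 335.0.

335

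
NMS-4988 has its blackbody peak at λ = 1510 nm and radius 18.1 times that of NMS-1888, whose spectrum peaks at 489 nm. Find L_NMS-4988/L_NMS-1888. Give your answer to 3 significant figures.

3.60

Wien's law gives T ∝ 1/λ_max, so T_NMS-4988/T_NMS-1888 = λ_NMS-1888/λ_NMS-4988 = 489/1510 = 0.3238.
Then L ∝ R²T⁴ gives L_NMS-4988/L_NMS-1888 = (18.1)² × (0.3238)⁴ = 327.6 × 0.01100 = 3.603.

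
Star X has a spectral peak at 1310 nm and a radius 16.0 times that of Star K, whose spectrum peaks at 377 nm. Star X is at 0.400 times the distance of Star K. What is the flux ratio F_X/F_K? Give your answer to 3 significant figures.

Wien's law: T_X/T_K = λ_K/λ_X = 377/1310 = 0.2878.
L_X/L_K = (R_X/R_K)²(T_X/T_K)⁴ = (16.0)²(0.2878)⁴ = 1.756.
F_X/F_K = (L_X/L_K)/(d_X/d_K)² = 1.756/(0.400)² = 10.97.

11.0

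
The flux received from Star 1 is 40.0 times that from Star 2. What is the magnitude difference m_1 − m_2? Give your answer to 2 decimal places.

m_1 − m_2 = −2.5 log₁₀(F_1/F_2) = −2.5 log₁₀(40.0) = −2.5 × (1.602) = -4.005.

-4.01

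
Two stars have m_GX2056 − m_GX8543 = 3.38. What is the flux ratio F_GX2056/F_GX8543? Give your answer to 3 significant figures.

0.0445

F_GX2056/F_GX8543 = 10^(−(m_GX2056 − m_GX8543)/2.5) = 10^(-3.38/2.5) = 10^-1.352 = 0.04446.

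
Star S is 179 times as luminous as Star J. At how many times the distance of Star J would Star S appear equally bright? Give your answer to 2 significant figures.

Equal flux requires L_S/d_S² = L_J/d_J², so d_S/d_J = √(L_S/L_J)
= √(179) = 13.38.

13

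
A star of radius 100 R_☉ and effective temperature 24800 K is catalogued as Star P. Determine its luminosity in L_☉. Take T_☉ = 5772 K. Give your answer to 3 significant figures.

3.41×10^6 L_☉

L/L_☉ = (R/R_☉)² (T/T_☉)⁴ = (100)² × (24800/5772)⁴
       = 1.000×10^4 × (4.297)⁴ = 1.000×10^4 × 340.8 = 3.408×10^6.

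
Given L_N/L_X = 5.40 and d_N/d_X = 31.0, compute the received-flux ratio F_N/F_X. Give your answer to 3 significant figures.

0.00562

F = L/(4πd²), so F_N/F_X = (L_N/L_X) / (d_N/d_X)²
= 5.40 / (31.0)² = 5.40 / 961.0 = 0.005619.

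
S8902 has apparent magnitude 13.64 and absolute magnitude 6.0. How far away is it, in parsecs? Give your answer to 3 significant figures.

337 pc

m − M = 5 log₁₀(d/10 pc)
13.64 − (6.0) = 7.64 = 5 log₁₀(d/10)
d = 10 × 10^(7.64/5) = 10 × 10^1.528 = 337.3 pc.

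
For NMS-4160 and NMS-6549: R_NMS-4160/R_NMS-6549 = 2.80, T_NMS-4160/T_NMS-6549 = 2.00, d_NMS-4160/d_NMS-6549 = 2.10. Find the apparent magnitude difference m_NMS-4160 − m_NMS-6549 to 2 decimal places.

L_NMS-4160/L_NMS-6549 = (2.80)²(2.00)⁴ = 125.4.
F_NMS-4160/F_NMS-6549 = (L_NMS-4160/L_NMS-6549)/(d_NMS-4160/d_NMS-6549)² = 125.4/4.410 = 28.44.
m_NMS-4160 − m_NMS-6549 = −2.5 log₁₀(28.44) = -3.63.

-3.63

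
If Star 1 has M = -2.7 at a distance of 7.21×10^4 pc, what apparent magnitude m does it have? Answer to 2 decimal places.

16.59

m = M + 5 log₁₀(d/10 pc) = -2.7 + 5 log₁₀(7.21×10^4/10)
  = -2.7 + 5 × 3.858 = -2.7 + 19.29 = 16.59.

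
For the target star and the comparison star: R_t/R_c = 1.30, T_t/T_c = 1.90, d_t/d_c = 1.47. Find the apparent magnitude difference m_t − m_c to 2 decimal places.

L_t/L_c = (1.30)²(1.90)⁴ = 22.02.
F_t/F_c = (L_t/L_c)/(d_t/d_c)² = 22.02/2.161 = 10.19.
m_t − m_c = −2.5 log₁₀(10.19) = -2.52.

-2.52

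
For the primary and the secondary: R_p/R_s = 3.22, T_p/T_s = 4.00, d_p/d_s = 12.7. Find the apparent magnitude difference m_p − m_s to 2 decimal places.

L_p/L_s = (3.22)²(4.00)⁴ = 2654.
F_p/F_s = (L_p/L_s)/(d_p/d_s)² = 2654/161.3 = 16.46.
m_p − m_s = −2.5 log₁₀(16.46) = -3.04.

-3.04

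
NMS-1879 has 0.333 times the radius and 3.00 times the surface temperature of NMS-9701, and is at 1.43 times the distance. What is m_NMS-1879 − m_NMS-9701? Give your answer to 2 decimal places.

L_NMS-1879/L_NMS-9701 = (0.333)²(3.00)⁴ = 8.982.
F_NMS-1879/F_NMS-9701 = (L_NMS-1879/L_NMS-9701)/(d_NMS-1879/d_NMS-9701)² = 8.982/2.045 = 4.392.
m_NMS-1879 − m_NMS-9701 = −2.5 log₁₀(4.392) = -1.61.

-1.61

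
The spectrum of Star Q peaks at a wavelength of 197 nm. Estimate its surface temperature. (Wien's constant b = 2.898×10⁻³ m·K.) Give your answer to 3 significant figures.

1.47×10^4 K

T = b/λ_max = 2.898×10⁻³ / (197×10⁻⁹) = 1.471×10^4 K.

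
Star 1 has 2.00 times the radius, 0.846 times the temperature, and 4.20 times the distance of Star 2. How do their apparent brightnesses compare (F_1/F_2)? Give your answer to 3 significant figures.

L_1/L_2 = (R_1/R_2)²(T_1/T_2)⁴ = (2.00)² × (0.846)⁴ = 2.049.
F_1/F_2 = (L_1/L_2)/(d_1/d_2)² = 2.049 / (4.20)² = 0.1162.

0.116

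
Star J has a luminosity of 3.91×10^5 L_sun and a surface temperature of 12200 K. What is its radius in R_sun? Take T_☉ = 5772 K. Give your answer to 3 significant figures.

140 R_sun

R/R_☉ = √(L/L_☉) / (T/T_☉)² = √(3.91×10^5) / (2.114)²
       = 625.3 / 4.468 = 140.0.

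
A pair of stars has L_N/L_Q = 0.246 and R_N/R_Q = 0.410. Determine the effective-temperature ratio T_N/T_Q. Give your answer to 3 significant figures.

L ∝ R²T⁴ gives T ∝ (L/R²)^(1/4), so
T_N/T_Q = (0.246 / 0.410²)^(1/4) = (1.463)^(1/4) = 1.100.

1.10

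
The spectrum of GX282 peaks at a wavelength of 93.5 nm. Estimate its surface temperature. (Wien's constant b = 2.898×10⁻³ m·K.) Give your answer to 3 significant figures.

T = b/λ_max = 2.898×10⁻³ / (93.5×10⁻⁹) = 3.099×10^4 K.

3.10×10^4 K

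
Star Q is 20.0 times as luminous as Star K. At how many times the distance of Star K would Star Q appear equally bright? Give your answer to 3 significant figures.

4.47

Equal flux requires L_Q/d_Q² = L_K/d_K², so d_Q/d_K = √(L_Q/L_K)
= √(20.0) = 4.472.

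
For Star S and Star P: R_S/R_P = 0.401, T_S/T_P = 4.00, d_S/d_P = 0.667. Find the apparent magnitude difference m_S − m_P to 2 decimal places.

L_S/L_P = (0.401)²(4.00)⁴ = 41.17.
F_S/F_P = (L_S/L_P)/(d_S/d_P)² = 41.17/0.4449 = 92.53.
m_S − m_P = −2.5 log₁₀(92.53) = -4.92.

-4.92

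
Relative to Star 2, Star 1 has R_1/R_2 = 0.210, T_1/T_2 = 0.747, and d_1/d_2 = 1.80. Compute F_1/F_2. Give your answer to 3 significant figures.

L_1/L_2 = (R_1/R_2)²(T_1/T_2)⁴ = (0.210)² × (0.747)⁴ = 0.01373.
F_1/F_2 = (L_1/L_2)/(d_1/d_2)² = 0.01373 / (1.80)² = 0.004238.

0.00424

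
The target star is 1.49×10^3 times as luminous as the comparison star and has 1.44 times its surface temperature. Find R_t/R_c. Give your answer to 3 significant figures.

18.6

L ∝ R²T⁴ gives R ∝ √L / T², so
R_t/R_c = √(1.49×10^3) / (1.44)² = 38.60 / 2.074 = 18.62.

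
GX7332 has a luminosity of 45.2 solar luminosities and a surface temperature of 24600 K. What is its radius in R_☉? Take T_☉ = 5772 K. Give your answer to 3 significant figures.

0.370 R_☉

R/R_☉ = √(L/L_☉) / (T/T_☉)² = √(45.2) / (4.262)²
       = 6.723 / 18.16 = 0.3701.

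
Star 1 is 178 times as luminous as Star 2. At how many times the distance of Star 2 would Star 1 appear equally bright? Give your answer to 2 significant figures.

13

Equal flux requires L_1/d_1² = L_2/d_2², so d_1/d_2 = √(L_1/L_2)
= √(178) = 13.34.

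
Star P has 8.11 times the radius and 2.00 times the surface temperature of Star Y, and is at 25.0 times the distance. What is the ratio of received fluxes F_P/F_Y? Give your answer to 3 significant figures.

L_P/L_Y = (R_P/R_Y)²(T_P/T_Y)⁴ = (8.11)² × (2.00)⁴ = 1052.
F_P/F_Y = (L_P/L_Y)/(d_P/d_Y)² = 1052 / (25.0)² = 1.684.

1.68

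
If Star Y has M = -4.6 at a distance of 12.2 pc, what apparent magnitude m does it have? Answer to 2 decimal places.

-4.17

m = M + 5 log₁₀(d/10 pc) = -4.6 + 5 log₁₀(12.2/10)
  = -4.6 + 5 × 0.086 = -4.6 + 0.43 = -4.17.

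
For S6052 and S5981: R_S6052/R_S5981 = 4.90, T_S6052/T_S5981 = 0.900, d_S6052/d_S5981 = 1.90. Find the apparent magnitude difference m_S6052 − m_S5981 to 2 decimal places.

-1.60

L_S6052/L_S5981 = (4.90)²(0.900)⁴ = 15.75.
F_S6052/F_S5981 = (L_S6052/L_S5981)/(d_S6052/d_S5981)² = 15.75/3.610 = 4.364.
m_S6052 − m_S5981 = −2.5 log₁₀(4.364) = -1.60.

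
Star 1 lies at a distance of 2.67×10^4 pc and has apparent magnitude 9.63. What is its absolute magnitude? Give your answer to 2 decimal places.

-7.50

M = m − 5 log₁₀(d/10 pc) = 9.63 − 5 log₁₀(2.67×10^4/10)
  = 9.63 − 5 × 3.427 = 9.63 − 17.13 = -7.50.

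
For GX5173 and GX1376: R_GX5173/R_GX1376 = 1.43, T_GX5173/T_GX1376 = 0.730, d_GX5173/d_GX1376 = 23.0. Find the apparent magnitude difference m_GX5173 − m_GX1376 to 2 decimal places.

L_GX5173/L_GX1376 = (1.43)²(0.730)⁴ = 0.5807.
F_GX5173/F_GX1376 = (L_GX5173/L_GX1376)/(d_GX5173/d_GX1376)² = 0.5807/529.0 = 0.001098.
m_GX5173 − m_GX1376 = −2.5 log₁₀(0.001098) = 7.40.

7.40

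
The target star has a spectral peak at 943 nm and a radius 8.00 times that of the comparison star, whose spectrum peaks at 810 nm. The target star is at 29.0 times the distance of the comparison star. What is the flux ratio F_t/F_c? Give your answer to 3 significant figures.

Wien's law: T_t/T_c = λ_c/λ_t = 810/943 = 0.8590.
L_t/L_c = (R_t/R_c)²(T_t/T_c)⁴ = (8.00)²(0.8590)⁴ = 34.84.
F_t/F_c = (L_t/L_c)/(d_t/d_c)² = 34.84/(29.0)² = 0.04143.

0.0414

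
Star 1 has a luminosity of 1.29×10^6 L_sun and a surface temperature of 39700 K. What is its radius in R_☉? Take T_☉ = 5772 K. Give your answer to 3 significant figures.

R/R_☉ = √(L/L_☉) / (T/T_☉)² = √(1.29×10^6) / (6.878)²
       = 1136 / 47.31 = 24.01.

24.0 R_☉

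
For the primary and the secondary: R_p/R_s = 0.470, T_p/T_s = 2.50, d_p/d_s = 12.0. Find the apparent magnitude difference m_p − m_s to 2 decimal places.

3.06

L_p/L_s = (0.470)²(2.50)⁴ = 8.629.
F_p/F_s = (L_p/L_s)/(d_p/d_s)² = 8.629/144.0 = 0.05992.
m_p − m_s = −2.5 log₁₀(0.05992) = 3.06.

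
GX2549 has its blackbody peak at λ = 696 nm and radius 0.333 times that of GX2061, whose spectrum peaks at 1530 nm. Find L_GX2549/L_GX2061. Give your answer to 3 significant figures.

2.59

Wien's law gives T ∝ 1/λ_max, so T_GX2549/T_GX2061 = λ_GX2061/λ_GX2549 = 1530/696 = 2.198.
Then L ∝ R²T⁴ gives L_GX2549/L_GX2061 = (0.333)² × (2.198)⁴ = 0.1109 × 23.35 = 2.590.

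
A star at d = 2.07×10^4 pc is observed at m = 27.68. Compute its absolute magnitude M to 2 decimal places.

M = m − 5 log₁₀(d/10 pc) = 27.68 − 5 log₁₀(2.07×10^4/10)
  = 27.68 − 5 × 3.316 = 27.68 − 16.58 = 11.10.

11.10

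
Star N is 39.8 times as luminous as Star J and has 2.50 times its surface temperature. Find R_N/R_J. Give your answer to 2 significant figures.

1.0

L ∝ R²T⁴ gives R ∝ √L / T², so
R_N/R_J = √(39.8) / (2.50)² = 6.309 / 6.250 = 1.009.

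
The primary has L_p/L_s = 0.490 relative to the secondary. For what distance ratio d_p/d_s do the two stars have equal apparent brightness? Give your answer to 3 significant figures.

Equal flux requires L_p/d_p² = L_s/d_s², so d_p/d_s = √(L_p/L_s)
= √(0.490) = 0.7000.

0.700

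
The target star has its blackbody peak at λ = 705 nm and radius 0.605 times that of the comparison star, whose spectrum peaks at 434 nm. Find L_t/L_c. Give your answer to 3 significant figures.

0.0526

Wien's law gives T ∝ 1/λ_max, so T_t/T_c = λ_c/λ_t = 434/705 = 0.6156.
Then L ∝ R²T⁴ gives L_t/L_c = (0.605)² × (0.6156)⁴ = 0.3660 × 0.1436 = 0.05257.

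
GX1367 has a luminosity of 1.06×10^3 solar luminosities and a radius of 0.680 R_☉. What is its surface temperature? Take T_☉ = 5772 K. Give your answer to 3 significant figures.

3.99×10^4 K

T/T_☉ = (L/L_☉)^(1/4) / (R/R_☉)^(1/2)
T = 5772 × (1.06×10^3)^(1/4) / √(0.680) = 5772 × 5.706 / 0.8246 = 3.994×10^4 K.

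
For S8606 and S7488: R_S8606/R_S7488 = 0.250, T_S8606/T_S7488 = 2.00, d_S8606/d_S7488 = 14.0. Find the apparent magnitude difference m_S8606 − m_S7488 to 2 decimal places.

5.73

L_S8606/L_S7488 = (0.250)²(2.00)⁴ = 1.000.
F_S8606/F_S7488 = (L_S8606/L_S7488)/(d_S8606/d_S7488)² = 1.000/196.0 = 0.005102.
m_S8606 − m_S7488 = −2.5 log₁₀(0.005102) = 5.73.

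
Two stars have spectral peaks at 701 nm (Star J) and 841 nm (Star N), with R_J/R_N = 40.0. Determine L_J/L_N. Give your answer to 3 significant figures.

3.31×10^3

Wien's law gives T ∝ 1/λ_max, so T_J/T_N = λ_N/λ_J = 841/701 = 1.200.
Then L ∝ R²T⁴ gives L_J/L_N = (40.0)² × (1.200)⁴ = 1600 × 2.072 = 3315.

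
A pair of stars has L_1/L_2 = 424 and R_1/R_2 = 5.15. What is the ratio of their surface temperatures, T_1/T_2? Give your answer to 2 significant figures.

2.0

L ∝ R²T⁴ gives T ∝ (L/R²)^(1/4), so
T_1/T_2 = (424 / 5.15²)^(1/4) = (15.99)^(1/4) = 2.000.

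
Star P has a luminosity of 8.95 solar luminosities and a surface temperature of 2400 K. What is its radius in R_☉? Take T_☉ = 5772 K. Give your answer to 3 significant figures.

17.3 R_☉

R/R_☉ = √(L/L_☉) / (T/T_☉)² = √(8.95) / (0.4158)²
       = 2.992 / 0.1729 = 17.30.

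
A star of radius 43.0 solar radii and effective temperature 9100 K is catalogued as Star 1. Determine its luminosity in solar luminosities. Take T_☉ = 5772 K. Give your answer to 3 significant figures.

1.14×10^4 solar luminosities

L/L_☉ = (R/R_☉)² (T/T_☉)⁴ = (43.0)² × (9100/5772)⁴
       = 1849 × (1.577)⁴ = 1849 × 6.178 = 1.142×10^4.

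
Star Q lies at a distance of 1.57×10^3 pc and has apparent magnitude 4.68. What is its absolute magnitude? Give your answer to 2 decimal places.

M = m − 5 log₁₀(d/10 pc) = 4.68 − 5 log₁₀(1.57×10^3/10)
  = 4.68 − 5 × 2.196 = 4.68 − 10.98 = -6.30.

-6.30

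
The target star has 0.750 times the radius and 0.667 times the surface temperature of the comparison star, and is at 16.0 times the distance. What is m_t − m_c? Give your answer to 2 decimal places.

8.40

L_t/L_c = (0.750)²(0.667)⁴ = 0.1113.
F_t/F_c = (L_t/L_c)/(d_t/d_c)² = 0.1113/256.0 = 4.349×10^-4.
m_t − m_c = −2.5 log₁₀(4.349×10^-4) = 8.40.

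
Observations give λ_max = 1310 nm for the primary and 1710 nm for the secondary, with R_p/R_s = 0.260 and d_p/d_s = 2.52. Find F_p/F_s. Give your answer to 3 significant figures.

0.0309

Wien's law: T_p/T_s = λ_s/λ_p = 1710/1310 = 1.305.
L_p/L_s = (R_p/R_s)²(T_p/T_s)⁴ = (0.260)²(1.305)⁴ = 0.1963.
F_p/F_s = (L_p/L_s)/(d_p/d_s)² = 0.1963/(2.52)² = 0.03091.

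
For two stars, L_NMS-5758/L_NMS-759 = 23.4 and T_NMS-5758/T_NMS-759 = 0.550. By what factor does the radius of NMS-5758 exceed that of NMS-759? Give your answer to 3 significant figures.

16.0

L ∝ R²T⁴ gives R ∝ √L / T², so
R_NMS-5758/R_NMS-759 = √(23.4) / (0.550)² = 4.837 / 0.3025 = 15.99.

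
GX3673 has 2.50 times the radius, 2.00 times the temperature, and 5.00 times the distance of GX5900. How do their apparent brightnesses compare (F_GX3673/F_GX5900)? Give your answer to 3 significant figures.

4.00

L_GX3673/L_GX5900 = (R_GX3673/R_GX5900)²(T_GX3673/T_GX5900)⁴ = (2.50)² × (2.00)⁴ = 100.0.
F_GX3673/F_GX5900 = (L_GX3673/L_GX5900)/(d_GX3673/d_GX5900)² = 100.0 / (5.00)² = 4.000.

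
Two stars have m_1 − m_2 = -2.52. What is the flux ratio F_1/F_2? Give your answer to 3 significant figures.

F_1/F_2 = 10^(−(m_1 − m_2)/2.5) = 10^(2.52/2.5) = 10^1.008 = 10.19.

10.2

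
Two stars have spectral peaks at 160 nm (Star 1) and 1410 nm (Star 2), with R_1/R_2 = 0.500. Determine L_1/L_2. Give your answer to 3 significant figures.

Wien's law gives T ∝ 1/λ_max, so T_1/T_2 = λ_2/λ_1 = 1410/160 = 8.812.
Then L ∝ R²T⁴ gives L_1/L_2 = (0.500)² × (8.812)⁴ = 0.2500 × 6031 = 1508.

1.51×10^3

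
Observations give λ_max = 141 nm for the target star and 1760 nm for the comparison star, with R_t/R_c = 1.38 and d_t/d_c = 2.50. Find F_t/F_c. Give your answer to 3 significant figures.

7.40×10^3

Wien's law: T_t/T_c = λ_c/λ_t = 1760/141 = 12.48.
L_t/L_c = (R_t/R_c)²(T_t/T_c)⁴ = (1.38)²(12.48)⁴ = 4.623×10^4.
F_t/F_c = (L_t/L_c)/(d_t/d_c)² = 4.623×10^4/(2.50)² = 7397.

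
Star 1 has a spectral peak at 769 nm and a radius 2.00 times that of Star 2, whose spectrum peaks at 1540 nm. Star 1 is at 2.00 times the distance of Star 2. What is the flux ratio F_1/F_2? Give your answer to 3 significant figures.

16.1

Wien's law: T_1/T_2 = λ_2/λ_1 = 1540/769 = 2.003.
L_1/L_2 = (R_1/R_2)²(T_1/T_2)⁴ = (2.00)²(2.003)⁴ = 64.33.
F_1/F_2 = (L_1/L_2)/(d_1/d_2)² = 64.33/(2.00)² = 16.08.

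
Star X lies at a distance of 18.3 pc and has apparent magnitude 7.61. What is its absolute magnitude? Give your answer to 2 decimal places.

M = m − 5 log₁₀(d/10 pc) = 7.61 − 5 log₁₀(18.3/10)
  = 7.61 − 5 × 0.262 = 7.61 − 1.31 = 6.30.

6.30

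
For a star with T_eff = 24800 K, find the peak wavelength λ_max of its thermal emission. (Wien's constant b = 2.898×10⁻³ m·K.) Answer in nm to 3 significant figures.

λ_max = b/T = 2.898×10⁻³ / 24800 = 1.17×10^-7 m = 116.9 nm.

117 nm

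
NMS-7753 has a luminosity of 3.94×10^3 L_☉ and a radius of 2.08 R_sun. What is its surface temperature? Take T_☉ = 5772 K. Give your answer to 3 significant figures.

3.17×10^4 K

T/T_☉ = (L/L_☉)^(1/4) / (R/R_☉)^(1/2)
T = 5772 × (3.94×10^3)^(1/4) / √(2.08) = 5772 × 7.923 / 1.442 = 3.171×10^4 K.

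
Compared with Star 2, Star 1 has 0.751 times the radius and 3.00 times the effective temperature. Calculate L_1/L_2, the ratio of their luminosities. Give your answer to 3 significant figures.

From the Stefan–Boltzmann law, L ∝ R²T⁴, so
L_1/L_2 = (R_1/R_2)² (T_1/T_2)⁴ = (0.751)² × (3.00)⁴ = 0.5640 × 81.00 = 45.68.

45.7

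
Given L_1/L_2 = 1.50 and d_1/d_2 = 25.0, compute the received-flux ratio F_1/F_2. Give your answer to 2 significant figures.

F = L/(4πd²), so F_1/F_2 = (L_1/L_2) / (d_1/d_2)²
= 1.50 / (25.0)² = 1.50 / 625.0 = 0.002400.

0.0024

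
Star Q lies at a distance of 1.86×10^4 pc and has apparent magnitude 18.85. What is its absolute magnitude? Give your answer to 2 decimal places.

2.50

M = m − 5 log₁₀(d/10 pc) = 18.85 − 5 log₁₀(1.86×10^4/10)
  = 18.85 − 5 × 3.270 = 18.85 − 16.35 = 2.50.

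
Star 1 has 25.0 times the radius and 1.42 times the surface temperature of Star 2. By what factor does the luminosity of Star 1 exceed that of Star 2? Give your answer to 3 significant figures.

2.54×10^3

From the Stefan–Boltzmann law, L ∝ R²T⁴, so
L_1/L_2 = (R_1/R_2)² (T_1/T_2)⁴ = (25.0)² × (1.42)⁴ = 625.0 × 4.066 = 2541.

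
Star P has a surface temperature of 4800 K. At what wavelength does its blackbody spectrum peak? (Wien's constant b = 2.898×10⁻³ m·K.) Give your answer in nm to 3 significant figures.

λ_max = b/T = 2.898×10⁻³ / 4800 = 6.04×10^-7 m = 603.8 nm.

604 nm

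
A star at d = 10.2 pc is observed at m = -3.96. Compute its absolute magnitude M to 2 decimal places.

-4.00

M = m − 5 log₁₀(d/10 pc) = -3.96 − 5 log₁₀(10.2/10)
  = -3.96 − 5 × 0.009 = -3.96 − 0.04 = -4.00.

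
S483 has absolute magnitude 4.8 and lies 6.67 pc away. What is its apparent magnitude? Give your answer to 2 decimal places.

3.92

m = M + 5 log₁₀(d/10 pc) = 4.8 + 5 log₁₀(6.67/10)
  = 4.8 + 5 × -0.176 = 4.8 + -0.88 = 3.92.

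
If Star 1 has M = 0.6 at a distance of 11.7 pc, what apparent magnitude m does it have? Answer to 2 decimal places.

0.94

m = M + 5 log₁₀(d/10 pc) = 0.6 + 5 log₁₀(11.7/10)
  = 0.6 + 5 × 0.068 = 0.6 + 0.34 = 0.94.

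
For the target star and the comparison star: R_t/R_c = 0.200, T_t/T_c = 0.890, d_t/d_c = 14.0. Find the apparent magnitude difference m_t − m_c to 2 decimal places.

L_t/L_c = (0.200)²(0.890)⁴ = 0.02510.
F_t/F_c = (L_t/L_c)/(d_t/d_c)² = 0.02510/196.0 = 1.280×10^-4.
m_t − m_c = −2.5 log₁₀(1.280×10^-4) = 9.73.

9.73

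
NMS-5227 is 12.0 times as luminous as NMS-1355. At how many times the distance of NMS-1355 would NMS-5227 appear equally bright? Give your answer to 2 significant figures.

3.5

Equal flux requires L_NMS-5227/d_NMS-5227² = L_NMS-1355/d_NMS-1355², so d_NMS-5227/d_NMS-1355 = √(L_NMS-5227/L_NMS-1355)
= √(12.0) = 3.464.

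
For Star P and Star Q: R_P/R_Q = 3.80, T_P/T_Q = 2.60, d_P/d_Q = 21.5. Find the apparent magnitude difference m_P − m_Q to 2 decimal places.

L_P/L_Q = (3.80)²(2.60)⁴ = 659.9.
F_P/F_Q = (L_P/L_Q)/(d_P/d_Q)² = 659.9/462.2 = 1.428.
m_P − m_Q = −2.5 log₁₀(1.428) = -0.39.

-0.39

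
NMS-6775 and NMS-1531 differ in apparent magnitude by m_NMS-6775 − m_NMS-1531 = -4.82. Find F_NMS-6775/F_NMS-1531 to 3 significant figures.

F_NMS-6775/F_NMS-1531 = 10^(−(m_NMS-6775 − m_NMS-1531)/2.5) = 10^(4.82/2.5) = 10^1.928 = 84.72.

84.7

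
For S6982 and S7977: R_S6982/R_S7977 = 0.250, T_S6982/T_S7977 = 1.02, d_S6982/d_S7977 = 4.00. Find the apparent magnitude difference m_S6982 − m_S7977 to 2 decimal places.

L_S6982/L_S7977 = (0.250)²(1.02)⁴ = 0.06765.
F_S6982/F_S7977 = (L_S6982/L_S7977)/(d_S6982/d_S7977)² = 0.06765/16.00 = 0.004228.
m_S6982 − m_S7977 = −2.5 log₁₀(0.004228) = 5.93.

5.93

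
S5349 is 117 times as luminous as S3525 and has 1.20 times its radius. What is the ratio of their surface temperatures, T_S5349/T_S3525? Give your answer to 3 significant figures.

L ∝ R²T⁴ gives T ∝ (L/R²)^(1/4), so
T_S5349/T_S3525 = (117 / 1.20²)^(1/4) = (81.25)^(1/4) = 3.002.

3.00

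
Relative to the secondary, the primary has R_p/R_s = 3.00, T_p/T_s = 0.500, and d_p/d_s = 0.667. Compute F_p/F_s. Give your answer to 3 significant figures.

L_p/L_s = (R_p/R_s)²(T_p/T_s)⁴ = (3.00)² × (0.500)⁴ = 0.5625.
F_p/F_s = (L_p/L_s)/(d_p/d_s)² = 0.5625 / (0.667)² = 1.264.

1.26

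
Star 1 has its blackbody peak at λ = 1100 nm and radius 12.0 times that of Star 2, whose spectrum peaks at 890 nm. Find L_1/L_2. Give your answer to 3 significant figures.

61.7

Wien's law gives T ∝ 1/λ_max, so T_1/T_2 = λ_2/λ_1 = 890/1100 = 0.8091.
Then L ∝ R²T⁴ gives L_1/L_2 = (12.0)² × (0.8091)⁴ = 144.0 × 0.4285 = 61.71.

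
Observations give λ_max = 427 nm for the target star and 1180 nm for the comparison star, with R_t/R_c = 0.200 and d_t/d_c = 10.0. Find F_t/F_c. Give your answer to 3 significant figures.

Wien's law: T_t/T_c = λ_c/λ_t = 1180/427 = 2.763.
L_t/L_c = (R_t/R_c)²(T_t/T_c)⁴ = (0.200)²(2.763)⁴ = 2.333.
F_t/F_c = (L_t/L_c)/(d_t/d_c)² = 2.333/(10.0)² = 0.02333.

0.0233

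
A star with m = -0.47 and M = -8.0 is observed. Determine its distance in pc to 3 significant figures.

m − M = 5 log₁₀(d/10 pc)
-0.47 − (-8.0) = 7.53 = 5 log₁₀(d/10)
d = 10 × 10^(7.53/5) = 10 × 10^1.506 = 320.6 pc.

321 pc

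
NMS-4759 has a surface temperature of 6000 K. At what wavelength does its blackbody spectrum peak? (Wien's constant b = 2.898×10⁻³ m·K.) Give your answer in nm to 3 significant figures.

483 nm

λ_max = b/T = 2.898×10⁻³ / 6000 = 4.83×10^-7 m = 483.0 nm.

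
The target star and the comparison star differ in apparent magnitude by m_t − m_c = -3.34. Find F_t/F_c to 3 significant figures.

F_t/F_c = 10^(−(m_t − m_c)/2.5) = 10^(3.34/2.5) = 10^1.336 = 21.68.

21.7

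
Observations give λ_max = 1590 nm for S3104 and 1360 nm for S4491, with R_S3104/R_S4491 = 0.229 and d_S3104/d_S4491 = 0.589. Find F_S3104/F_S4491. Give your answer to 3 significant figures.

Wien's law: T_S3104/T_S4491 = λ_S4491/λ_S3104 = 1360/1590 = 0.8553.
L_S3104/L_S4491 = (R_S3104/R_S4491)²(T_S3104/T_S4491)⁴ = (0.229)²(0.8553)⁴ = 0.02807.
F_S3104/F_S4491 = (L_S3104/L_S4491)/(d_S3104/d_S4491)² = 0.02807/(0.589)² = 0.08091.

0.0809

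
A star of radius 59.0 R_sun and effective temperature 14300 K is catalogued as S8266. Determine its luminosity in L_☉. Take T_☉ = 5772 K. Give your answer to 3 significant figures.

1.31×10^5 L_☉

L/L_☉ = (R/R_☉)² (T/T_☉)⁴ = (59.0)² × (14300/5772)⁴
       = 3481 × (2.477)⁴ = 3481 × 37.67 = 1.311×10^5.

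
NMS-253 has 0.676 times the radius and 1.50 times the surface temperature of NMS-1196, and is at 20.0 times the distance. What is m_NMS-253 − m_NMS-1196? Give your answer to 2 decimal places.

L_NMS-253/L_NMS-1196 = (0.676)²(1.50)⁴ = 2.313.
F_NMS-253/F_NMS-1196 = (L_NMS-253/L_NMS-1196)/(d_NMS-253/d_NMS-1196)² = 2.313/400.0 = 0.005784.
m_NMS-253 − m_NMS-1196 = −2.5 log₁₀(0.005784) = 5.59.

5.59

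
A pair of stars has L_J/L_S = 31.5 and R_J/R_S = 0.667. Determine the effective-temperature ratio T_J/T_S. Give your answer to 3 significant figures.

2.90

L ∝ R²T⁴ gives T ∝ (L/R²)^(1/4), so
T_J/T_S = (31.5 / 0.667²)^(1/4) = (70.80)^(1/4) = 2.901.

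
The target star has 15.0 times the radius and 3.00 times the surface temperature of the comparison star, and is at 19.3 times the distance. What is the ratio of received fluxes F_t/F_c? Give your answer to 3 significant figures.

L_t/L_c = (R_t/R_c)²(T_t/T_c)⁴ = (15.0)² × (3.00)⁴ = 1.822×10^4.
F_t/F_c = (L_t/L_c)/(d_t/d_c)² = 1.822×10^4 / (19.3)² = 48.93.

48.9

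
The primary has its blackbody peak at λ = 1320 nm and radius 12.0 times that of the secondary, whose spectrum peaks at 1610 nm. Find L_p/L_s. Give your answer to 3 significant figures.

319

Wien's law gives T ∝ 1/λ_max, so T_p/T_s = λ_s/λ_p = 1610/1320 = 1.220.
Then L ∝ R²T⁴ gives L_p/L_s = (12.0)² × (1.220)⁴ = 144.0 × 2.213 = 318.7.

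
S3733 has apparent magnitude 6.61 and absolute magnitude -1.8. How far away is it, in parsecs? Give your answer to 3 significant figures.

m − M = 5 log₁₀(d/10 pc)
6.61 − (-1.8) = 8.41 = 5 log₁₀(d/10)
d = 10 × 10^(8.41/5) = 10 × 10^1.682 = 480.8 pc.

481 pc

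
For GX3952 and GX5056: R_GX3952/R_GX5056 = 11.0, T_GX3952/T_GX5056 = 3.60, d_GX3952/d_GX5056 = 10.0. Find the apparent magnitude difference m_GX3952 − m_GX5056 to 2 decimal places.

L_GX3952/L_GX5056 = (11.0)²(3.60)⁴ = 2.032×10^4.
F_GX3952/F_GX5056 = (L_GX3952/L_GX5056)/(d_GX3952/d_GX5056)² = 2.032×10^4/100.0 = 203.2.
m_GX3952 − m_GX5056 = −2.5 log₁₀(203.2) = -5.77.

-5.77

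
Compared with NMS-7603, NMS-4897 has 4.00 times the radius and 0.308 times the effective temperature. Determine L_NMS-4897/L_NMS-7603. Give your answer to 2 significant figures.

0.14

From the Stefan–Boltzmann law, L ∝ R²T⁴, so
L_NMS-4897/L_NMS-7603 = (R_NMS-4897/R_NMS-7603)² (T_NMS-4897/T_NMS-7603)⁴ = (4.00)² × (0.308)⁴ = 16.00 × 0.008999 = 0.1440.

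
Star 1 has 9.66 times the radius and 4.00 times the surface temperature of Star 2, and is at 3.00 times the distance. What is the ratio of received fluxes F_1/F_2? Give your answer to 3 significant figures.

L_1/L_2 = (R_1/R_2)²(T_1/T_2)⁴ = (9.66)² × (4.00)⁴ = 2.389×10^4.
F_1/F_2 = (L_1/L_2)/(d_1/d_2)² = 2.389×10^4 / (3.00)² = 2654.

2.65×10^3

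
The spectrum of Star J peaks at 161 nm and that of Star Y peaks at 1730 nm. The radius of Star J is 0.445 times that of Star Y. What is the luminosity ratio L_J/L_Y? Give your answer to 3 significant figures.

2.64×10^3

Wien's law gives T ∝ 1/λ_max, so T_J/T_Y = λ_Y/λ_J = 1730/161 = 10.75.
Then L ∝ R²T⁴ gives L_J/L_Y = (0.445)² × (10.75)⁴ = 0.1980 × 1.333×10^4 = 2640.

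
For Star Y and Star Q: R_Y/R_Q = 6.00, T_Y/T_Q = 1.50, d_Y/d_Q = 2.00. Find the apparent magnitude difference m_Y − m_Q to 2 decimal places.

-4.15

L_Y/L_Q = (6.00)²(1.50)⁴ = 182.2.
F_Y/F_Q = (L_Y/L_Q)/(d_Y/d_Q)² = 182.2/4.000 = 45.56.
m_Y − m_Q = −2.5 log₁₀(45.56) = -4.15.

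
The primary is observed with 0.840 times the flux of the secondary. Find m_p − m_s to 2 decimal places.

m_p − m_s = −2.5 log₁₀(F_p/F_s) = −2.5 log₁₀(0.840) = −2.5 × (-0.076) = 0.189.

0.19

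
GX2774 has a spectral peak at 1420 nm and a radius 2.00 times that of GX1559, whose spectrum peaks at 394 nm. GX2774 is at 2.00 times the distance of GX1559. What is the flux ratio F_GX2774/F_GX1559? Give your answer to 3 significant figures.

Wien's law: T_GX2774/T_GX1559 = λ_GX1559/λ_GX2774 = 394/1420 = 0.2775.
L_GX2774/L_GX1559 = (R_GX2774/R_GX1559)²(T_GX2774/T_GX1559)⁴ = (2.00)²(0.2775)⁴ = 0.02371.
F_GX2774/F_GX1559 = (L_GX2774/L_GX1559)/(d_GX2774/d_GX1559)² = 0.02371/(2.00)² = 0.005927.

0.00593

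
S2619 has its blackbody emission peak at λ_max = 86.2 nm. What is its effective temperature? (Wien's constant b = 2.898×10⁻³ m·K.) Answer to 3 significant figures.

T = b/λ_max = 2.898×10⁻³ / (86.2×10⁻⁹) = 3.362×10^4 K.

3.36×10^4 K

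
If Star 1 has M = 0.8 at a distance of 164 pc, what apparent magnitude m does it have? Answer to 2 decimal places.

6.87

m = M + 5 log₁₀(d/10 pc) = 0.8 + 5 log₁₀(164/10)
  = 0.8 + 5 × 1.215 = 0.8 + 6.07 = 6.87.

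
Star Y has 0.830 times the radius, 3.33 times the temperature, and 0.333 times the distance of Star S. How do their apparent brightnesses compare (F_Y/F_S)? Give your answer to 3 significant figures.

L_Y/L_S = (R_Y/R_S)²(T_Y/T_S)⁴ = (0.830)² × (3.33)⁴ = 84.71.
F_Y/F_S = (L_Y/L_S)/(d_Y/d_S)² = 84.71 / (0.333)² = 763.9.

764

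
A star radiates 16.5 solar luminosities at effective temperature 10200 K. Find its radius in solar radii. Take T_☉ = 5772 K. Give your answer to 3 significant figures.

1.30 solar radii

R/R_☉ = √(L/L_☉) / (T/T_☉)² = √(16.5) / (1.767)²
       = 4.062 / 3.123 = 1.301.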